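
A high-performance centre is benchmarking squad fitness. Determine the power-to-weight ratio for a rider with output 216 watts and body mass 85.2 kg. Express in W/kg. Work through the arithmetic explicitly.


P/W = 216 / 85.2 = 2.535 W/kg

2.535 W/kg


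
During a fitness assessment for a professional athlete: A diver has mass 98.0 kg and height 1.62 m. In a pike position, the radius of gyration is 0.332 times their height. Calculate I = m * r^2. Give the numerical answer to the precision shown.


r = 0.332 * 1.62 = 0.53784 m
I = m * r^2 = 98.0 * 0.289272 = 28.349 kg*m^2

28.349 kg*m^2


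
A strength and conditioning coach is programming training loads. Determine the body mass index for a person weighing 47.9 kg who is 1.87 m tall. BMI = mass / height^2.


BMI = mass / height^2
= 47.9 / 1.87^2
= 47.9 / 3.4969
= 13.7 kg/m^2

13.7 kg/m^2


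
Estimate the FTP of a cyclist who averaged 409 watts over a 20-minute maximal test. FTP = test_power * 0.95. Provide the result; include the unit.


FTP = 409 * 0.95 = 388.55 W

388.55 W


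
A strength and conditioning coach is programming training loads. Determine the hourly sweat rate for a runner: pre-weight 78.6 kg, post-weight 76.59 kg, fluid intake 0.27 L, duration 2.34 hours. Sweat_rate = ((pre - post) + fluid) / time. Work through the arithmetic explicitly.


Mass lost = 78.6 - 76.59 = 2.01 kg
Add fluid consumed: 2.01 + 0.27 = 2.28 L total sweat
Sweat rate = 2.28 / 2.34 = 0.974 L/h

0.974 L/h


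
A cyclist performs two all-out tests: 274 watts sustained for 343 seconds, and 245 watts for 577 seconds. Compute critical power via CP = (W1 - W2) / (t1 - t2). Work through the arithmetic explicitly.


W1 = P1 * t1 = 274 * 343 = 93982 J
W2 = P2 * t2 = 245 * 577 = 141365 J
CP = (93982 - 141365) / (343 - 577)
= 202.49 W

202.49 W


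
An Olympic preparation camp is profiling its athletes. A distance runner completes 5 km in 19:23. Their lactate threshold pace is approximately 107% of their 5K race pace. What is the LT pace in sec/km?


Convert to seconds: 19 min 23 s = 1163 s
Pace per km = 1163 / 5 = 232.6 s/km
LT pace = 232.6 * 1.07 = 248.88 s/km

248.88 s/km


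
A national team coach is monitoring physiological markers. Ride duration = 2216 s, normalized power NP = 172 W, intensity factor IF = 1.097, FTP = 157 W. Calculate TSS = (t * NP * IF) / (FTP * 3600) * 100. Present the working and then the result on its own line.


Numerator = 2216 * 172 * 1.097 = 418123.744
Denominator = 157 * 3600 = 565200
TSS = 418123.744 / 565200 * 100
= 73.98

73.98 TSS


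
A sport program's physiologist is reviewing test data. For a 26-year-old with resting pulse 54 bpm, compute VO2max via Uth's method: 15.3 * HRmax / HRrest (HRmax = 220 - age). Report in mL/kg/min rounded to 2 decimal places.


Step 1: HRmax = 220 - 26 = 194 bpm
Step 2: Ratio = 194 / 54 = 3.5926
Step 3: VO2max = 15.3 * 3.5926 = 54.97 mL/kg/min

54.97 mL/kg/min


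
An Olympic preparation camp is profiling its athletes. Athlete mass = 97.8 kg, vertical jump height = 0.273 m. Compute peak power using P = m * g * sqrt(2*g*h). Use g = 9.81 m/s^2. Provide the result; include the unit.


sqrt(2 * 9.81 * 0.273) = sqrt(5.35626) = 2.31436 m/s
P = 97.8 * 9.81 * 2.31436
= 2220.44 W

2220.44 W


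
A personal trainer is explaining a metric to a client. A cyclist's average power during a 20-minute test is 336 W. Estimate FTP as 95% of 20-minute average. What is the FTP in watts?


FTP = 20-min power * 0.95
= 336 * 0.95
= 319.2 W

319.2 W


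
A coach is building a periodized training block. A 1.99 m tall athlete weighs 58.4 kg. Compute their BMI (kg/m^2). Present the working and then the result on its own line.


height^2 = 3.9601 m^2
BMI = 58.4 / 3.9601 = 14.75 kg/m^2

14.75 kg/m^2


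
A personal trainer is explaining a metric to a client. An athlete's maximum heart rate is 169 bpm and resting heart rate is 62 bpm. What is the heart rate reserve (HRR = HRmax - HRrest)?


HRR = HRmax - HRrest
= 169 - 62
= 107 bpm

107 bpm


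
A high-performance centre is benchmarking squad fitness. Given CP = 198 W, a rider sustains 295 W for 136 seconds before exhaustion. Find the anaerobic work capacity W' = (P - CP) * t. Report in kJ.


Excess power = 295 - 198 = 97 W
Work above CP = 97 * 136 = 13192 J
W' = 13.192 kJ

13.192 kJ


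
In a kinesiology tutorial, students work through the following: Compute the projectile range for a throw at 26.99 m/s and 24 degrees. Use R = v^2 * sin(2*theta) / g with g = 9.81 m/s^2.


Two times the angle = 48 degrees
sin(48) = 0.743145
R = 728.4601 * 0.743145 / 9.81 = 55.184 m

55.184 m


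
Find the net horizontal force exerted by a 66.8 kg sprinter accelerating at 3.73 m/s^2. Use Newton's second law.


Newton's second law: F = m * a
F = 66.8 * 3.73 = 249.16 N

249.16 N


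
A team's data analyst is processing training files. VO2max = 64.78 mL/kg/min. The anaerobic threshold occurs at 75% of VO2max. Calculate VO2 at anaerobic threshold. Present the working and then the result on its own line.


AT fraction = 75 / 100 = 0.75
AT VO2 = 64.78 * 0.75
= 48.59 mL/kg/min

48.59 mL/kg/min


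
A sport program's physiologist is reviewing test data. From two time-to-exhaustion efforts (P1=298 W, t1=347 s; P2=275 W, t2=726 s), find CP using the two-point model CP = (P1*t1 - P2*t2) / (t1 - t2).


Work in trial 1 = 103406 J
Work in trial 2 = 199650 J
Delta work = -96244 J
Delta time = -379 s
CP = -96244 / -379 = 253.94 W

253.94 W


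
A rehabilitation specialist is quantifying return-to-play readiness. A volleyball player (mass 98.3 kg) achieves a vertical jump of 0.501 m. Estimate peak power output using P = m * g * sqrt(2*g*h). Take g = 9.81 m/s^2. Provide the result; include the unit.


2 * g * h = 2 * 9.81 * 0.501 = 9.82962
sqrt(9.82962) = 3.135222 m/s
P = 98.3 * 9.81 * 3.135222 = 3023.37 W

3023.37 W


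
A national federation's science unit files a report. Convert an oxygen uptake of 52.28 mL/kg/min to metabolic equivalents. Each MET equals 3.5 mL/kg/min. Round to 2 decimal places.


One MET = 3.5 mL/kg/min
Number of METs = 52.28 / 3.5
= 14.94 METs

14.94 METs


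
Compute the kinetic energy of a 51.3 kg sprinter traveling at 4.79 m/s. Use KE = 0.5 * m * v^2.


Velocity squared = 22.9441
KE = 0.5 * 51.3 * 22.9441 = 588.52 J

588.52 J


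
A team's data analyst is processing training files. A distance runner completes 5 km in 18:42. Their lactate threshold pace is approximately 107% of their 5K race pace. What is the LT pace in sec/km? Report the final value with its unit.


Convert to seconds: 18 min 42 s = 1122 s
Pace per km = 1122 / 5 = 224.4 s/km
LT pace = 224.4 * 1.07 = 240.11 s/km

240.11 s/km


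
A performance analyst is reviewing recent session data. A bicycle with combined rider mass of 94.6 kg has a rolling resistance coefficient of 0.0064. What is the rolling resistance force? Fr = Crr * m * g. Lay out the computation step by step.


Fr = 0.0064 * 94.6 * 9.81
= 0.60544 * 9.81
= 5.939 N

5.939 N


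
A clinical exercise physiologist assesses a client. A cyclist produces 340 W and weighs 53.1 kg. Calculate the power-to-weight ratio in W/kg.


P/W = power / mass
= 340 / 53.1
= 6.403 W/kg

6.403 W/kg


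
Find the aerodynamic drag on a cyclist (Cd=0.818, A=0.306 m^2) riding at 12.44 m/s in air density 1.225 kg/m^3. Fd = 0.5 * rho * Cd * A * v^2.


Fd = 0.5 * 1.225 * 0.818 * 0.306 * 12.44^2
= 0.5 * 1.225 * 0.818 * 0.306 * 154.7536
= 23.726 N

23.726 N


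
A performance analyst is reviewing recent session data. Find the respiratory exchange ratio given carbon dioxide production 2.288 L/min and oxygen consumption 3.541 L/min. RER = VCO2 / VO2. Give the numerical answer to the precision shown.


VCO2 = 2.288 L/min
VO2 = 3.541 L/min
RER = 2.288 / 3.541 = 0.6461

0.6461


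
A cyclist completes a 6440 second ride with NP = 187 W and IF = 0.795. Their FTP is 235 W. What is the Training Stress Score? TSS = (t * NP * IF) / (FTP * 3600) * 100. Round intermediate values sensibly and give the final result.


t * NP * IF = 6440 * 187 * 0.795 = 957402.6
FTP * 3600 = 846000
TSS = (957402.6 / 846000) * 100 = 113.17

113.17 TSS


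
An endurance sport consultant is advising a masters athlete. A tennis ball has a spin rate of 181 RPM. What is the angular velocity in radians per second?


Convert RPM to rad/s: multiply by 2*pi and divide by 60
omega = 181 * 2 * pi / 60
= 18.954 rad/s

18.954 rad/s


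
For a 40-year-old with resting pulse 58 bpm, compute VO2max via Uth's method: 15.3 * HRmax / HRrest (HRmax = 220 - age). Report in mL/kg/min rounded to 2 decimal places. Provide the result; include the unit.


Step 1: HRmax = 220 - 40 = 180 bpm
Step 2: Ratio = 180 / 58 = 3.1034
Step 3: VO2max = 15.3 * 3.1034 = 47.48 mL/kg/min

47.48 mL/kg/min


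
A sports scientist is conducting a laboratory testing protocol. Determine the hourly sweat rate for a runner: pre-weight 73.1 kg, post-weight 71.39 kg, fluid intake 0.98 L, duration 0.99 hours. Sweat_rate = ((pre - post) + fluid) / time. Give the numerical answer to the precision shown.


Mass lost = 73.1 - 71.39 = 1.71 kg
Add fluid consumed: 1.71 + 0.98 = 2.69 L total sweat
Sweat rate = 2.69 / 0.99 = 2.717 L/h

2.717 L/h


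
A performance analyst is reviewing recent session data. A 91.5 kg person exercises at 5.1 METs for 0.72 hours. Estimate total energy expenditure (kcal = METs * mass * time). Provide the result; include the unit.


Energy = METs * mass(kg) * time(h)
= 5.1 * 91.5 * 0.72
= 335.99 kcal

335.99 kcal


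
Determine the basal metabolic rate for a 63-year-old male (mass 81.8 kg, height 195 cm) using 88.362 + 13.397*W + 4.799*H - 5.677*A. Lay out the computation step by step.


BMR = 88.362 + 13.397*81.8 + 4.799*195 - 5.677*63
= 1762.39 kcal/day

1762.39 kcal/day


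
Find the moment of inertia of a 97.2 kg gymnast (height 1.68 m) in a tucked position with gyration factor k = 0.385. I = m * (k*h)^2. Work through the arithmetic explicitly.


Radius of gyration = 0.385 * 1.68 = 0.6468 m
I = 97.2 * 0.6468^2
= 97.2 * 0.41835
= 40.664 kg*m^2

40.664 kg*m^2


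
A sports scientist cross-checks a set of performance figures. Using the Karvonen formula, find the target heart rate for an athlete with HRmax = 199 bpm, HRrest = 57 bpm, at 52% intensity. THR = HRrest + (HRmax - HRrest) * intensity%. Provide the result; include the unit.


HRR = 199 - 57 = 142
THR = 57 + 142 * 0.52
= 57 + 73.84
= 130.84 bpm

130.84 bpm


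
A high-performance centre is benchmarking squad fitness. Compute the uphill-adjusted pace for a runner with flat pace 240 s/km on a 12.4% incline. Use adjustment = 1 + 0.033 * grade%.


Adjustment factor = 1 + 0.033 * 12.4 = 1.4092
Grade-adjusted pace = 240 * 1.4092 = 338.21 s/km

338.21 s/km


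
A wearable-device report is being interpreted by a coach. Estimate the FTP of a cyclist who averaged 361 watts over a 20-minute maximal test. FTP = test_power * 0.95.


FTP = 361 * 0.95 = 342.95 W

342.95 W


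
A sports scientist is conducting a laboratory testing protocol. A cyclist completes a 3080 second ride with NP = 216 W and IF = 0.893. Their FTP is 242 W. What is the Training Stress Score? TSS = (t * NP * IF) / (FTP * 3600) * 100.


t * NP * IF = 3080 * 216 * 0.893 = 594095.04
FTP * 3600 = 871200
TSS = (594095.04 / 871200) * 100 = 68.19

68.19 TSS


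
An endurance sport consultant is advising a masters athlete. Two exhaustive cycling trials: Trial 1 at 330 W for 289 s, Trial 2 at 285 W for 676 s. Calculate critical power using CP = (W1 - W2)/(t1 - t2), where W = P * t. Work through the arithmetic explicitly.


W1 = 330 * 289 = 95370 J
W2 = 285 * 676 = 192660 J
CP = (95370 - 192660) / (289 - 676)
= -97290 / -387
= 251.4 W

251.4 W


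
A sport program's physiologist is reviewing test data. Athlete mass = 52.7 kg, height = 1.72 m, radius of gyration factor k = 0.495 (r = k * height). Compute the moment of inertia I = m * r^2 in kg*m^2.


r = k * height = 0.495 * 1.72 = 0.8514 m
r^2 = 0.8514^2 = 0.724882
I = 52.7 * 0.724882 = 38.201 kg*m^2

38.201 kg*m^2


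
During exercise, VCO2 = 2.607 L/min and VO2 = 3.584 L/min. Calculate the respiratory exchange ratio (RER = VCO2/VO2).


RER = VCO2 / VO2
= 2.607 / 3.584
= 0.7274

0.7274


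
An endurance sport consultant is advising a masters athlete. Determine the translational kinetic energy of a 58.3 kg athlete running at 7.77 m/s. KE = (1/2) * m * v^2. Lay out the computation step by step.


KE = 0.5 * m * v^2
= 0.5 * 58.3 * 7.77^2
= 0.5 * 58.3 * 60.3729
= 1759.87 J

1759.87 J


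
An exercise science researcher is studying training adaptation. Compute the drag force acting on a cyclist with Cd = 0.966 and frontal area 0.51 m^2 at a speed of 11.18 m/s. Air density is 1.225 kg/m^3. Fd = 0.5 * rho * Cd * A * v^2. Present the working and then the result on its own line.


Step 1: v^2 = 124.9924
Step 2: Fd = 0.5 * 1.225 * 0.966 * 0.51 * 124.9924
= 37.717 N

37.717 N


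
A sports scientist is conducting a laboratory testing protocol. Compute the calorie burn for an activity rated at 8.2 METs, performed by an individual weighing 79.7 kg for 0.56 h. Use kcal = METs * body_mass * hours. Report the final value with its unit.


Product of METs and mass = 8.2 * 79.7 = 653.54
Total kcal = 653.54 * 0.56 = 365.98 kcal

365.98 kcal


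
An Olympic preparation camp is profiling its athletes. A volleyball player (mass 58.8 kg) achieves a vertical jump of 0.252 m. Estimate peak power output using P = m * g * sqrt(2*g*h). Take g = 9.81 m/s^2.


2 * g * h = 2 * 9.81 * 0.252 = 4.94424
sqrt(4.94424) = 2.223565 m/s
P = 58.8 * 9.81 * 2.223565 = 1282.61 W

1282.61 W


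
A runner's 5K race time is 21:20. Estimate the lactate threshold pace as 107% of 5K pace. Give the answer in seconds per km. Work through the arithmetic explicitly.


Total race time = 21*60 + 20 = 1280 seconds
5K pace = 1280 / 5 = 256.0 sec/km
LT pace = 256.0 * 1.07 = 273.92 sec/km

273.92 s/km


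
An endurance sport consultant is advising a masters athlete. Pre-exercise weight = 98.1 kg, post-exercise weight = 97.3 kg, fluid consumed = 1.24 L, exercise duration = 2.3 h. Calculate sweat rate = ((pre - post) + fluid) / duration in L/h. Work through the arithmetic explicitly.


Weight loss = 98.1 - 97.3 = 0.8 kg (approx L)
Total sweat = 0.8 + 1.24 = 2.04 L
Sweat rate = 2.04 / 2.3 = 0.887 L/h

0.887 L/h


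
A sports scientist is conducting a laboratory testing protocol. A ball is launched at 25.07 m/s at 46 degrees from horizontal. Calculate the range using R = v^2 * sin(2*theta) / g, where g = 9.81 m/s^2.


sin(2 * 46) = sin(92) = 0.999391
v^2 = 25.07^2 = 628.5049
R = 628.5049 * 0.999391 / 9.81
= 64.029 m

64.029 m


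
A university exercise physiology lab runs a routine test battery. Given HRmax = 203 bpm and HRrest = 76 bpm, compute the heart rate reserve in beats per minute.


Heart rate reserve = maximum HR minus resting HR
HRR = 203 - 76 = 127 bpm

127 bpm


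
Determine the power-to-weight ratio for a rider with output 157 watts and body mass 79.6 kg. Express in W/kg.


P/W = 157 / 79.6 = 1.972 W/kg

1.972 W/kg


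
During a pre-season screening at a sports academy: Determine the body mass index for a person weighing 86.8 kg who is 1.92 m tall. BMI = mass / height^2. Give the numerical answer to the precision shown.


BMI = mass / height^2
= 86.8 / 1.92^2
= 86.8 / 3.6864
= 23.55 kg/m^2

23.55 kg/m^2


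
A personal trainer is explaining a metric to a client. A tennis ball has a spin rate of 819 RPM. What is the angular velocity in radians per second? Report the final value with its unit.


Convert RPM to rad/s: multiply by 2*pi and divide by 60
omega = 819 * 2 * pi / 60
= 85.765 rad/s

85.765 rad/s


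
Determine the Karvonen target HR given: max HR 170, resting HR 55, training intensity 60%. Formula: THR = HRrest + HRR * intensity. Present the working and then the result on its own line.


HRR = HRmax - HRrest = 170 - 55 = 115
THR = 55 + 115 * 0.6
= 124.0 bpm

124.0 bpm


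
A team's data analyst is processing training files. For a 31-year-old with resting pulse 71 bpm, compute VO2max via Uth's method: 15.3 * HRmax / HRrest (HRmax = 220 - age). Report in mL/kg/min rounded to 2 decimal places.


Step 1: HRmax = 220 - 31 = 189 bpm
Step 2: Ratio = 189 / 71 = 2.662
Step 3: VO2max = 15.3 * 2.662 = 40.73 mL/kg/min

40.73 mL/kg/min


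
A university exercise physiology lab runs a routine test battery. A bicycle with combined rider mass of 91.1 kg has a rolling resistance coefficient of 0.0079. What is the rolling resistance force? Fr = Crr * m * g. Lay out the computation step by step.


Fr = 0.0079 * 91.1 * 9.81
= 0.71969 * 9.81
= 7.06 N

7.06 N


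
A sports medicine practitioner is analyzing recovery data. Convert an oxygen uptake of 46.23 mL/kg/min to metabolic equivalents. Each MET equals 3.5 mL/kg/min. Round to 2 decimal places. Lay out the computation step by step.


One MET = 3.5 mL/kg/min
Number of METs = 46.23 / 3.5
= 13.21 METs

13.21 METs


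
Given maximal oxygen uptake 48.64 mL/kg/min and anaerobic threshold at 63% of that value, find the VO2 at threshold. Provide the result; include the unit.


Percentage as decimal = 0.63
VO2 at AT = 48.64 * 0.63 = 30.64 mL/kg/min

30.64 mL/kg/min


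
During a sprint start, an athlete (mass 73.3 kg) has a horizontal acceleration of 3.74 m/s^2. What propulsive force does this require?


Propulsive force = mass * acceleration
= 73.3 kg * 3.74 m/s^2
= 274.14 N

274.14 N


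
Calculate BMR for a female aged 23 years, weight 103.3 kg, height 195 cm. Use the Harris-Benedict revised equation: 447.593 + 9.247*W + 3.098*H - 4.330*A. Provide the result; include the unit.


Substituting values:
W term = 9.247 * 103.3 = 955.2151
H term = 3.098 * 195 = 604.11
A term = 4.330 * 23 = 99.59
BMR = 1907.33 kcal/day

1907.33 kcal/day


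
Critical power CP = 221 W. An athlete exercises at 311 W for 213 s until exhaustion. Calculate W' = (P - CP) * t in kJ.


P - CP = 311 - 221 = 90 W
W' = 90 * 213 = 19170 J
= 19170 / 1000 = 19.17 kJ

19.17 kJ


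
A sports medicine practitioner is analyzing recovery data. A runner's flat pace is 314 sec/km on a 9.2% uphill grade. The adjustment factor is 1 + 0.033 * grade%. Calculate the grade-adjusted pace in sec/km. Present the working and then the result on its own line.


Factor = 1 + 0.033 * 9.2 = 1.3036
Adjusted pace = 314 * 1.3036
= 409.33 sec/km

409.33 s/km


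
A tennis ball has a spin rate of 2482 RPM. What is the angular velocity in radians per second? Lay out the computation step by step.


Convert RPM to rad/s: multiply by 2*pi and divide by 60
omega = 2482 * 2 * pi / 60
= 259.914 rad/s

259.914 rad/s


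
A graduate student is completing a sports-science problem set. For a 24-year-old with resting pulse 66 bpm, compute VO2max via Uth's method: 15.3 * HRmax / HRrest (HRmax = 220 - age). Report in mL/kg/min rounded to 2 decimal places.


Step 1: HRmax = 220 - 24 = 196 bpm
Step 2: Ratio = 196 / 66 = 2.9697
Step 3: VO2max = 15.3 * 2.9697 = 45.44 mL/kg/min

45.44 mL/kg/min


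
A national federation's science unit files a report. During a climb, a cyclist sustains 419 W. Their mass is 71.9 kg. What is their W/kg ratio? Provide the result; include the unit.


Power-to-weight = 419 W / 71.9 kg
= 5.828 W/kg

5.828 W/kg


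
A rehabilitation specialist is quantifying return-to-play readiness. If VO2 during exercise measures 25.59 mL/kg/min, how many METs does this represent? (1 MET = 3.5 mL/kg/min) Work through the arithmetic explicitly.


METs = VO2 / 3.5 = 25.59 / 3.5 = 7.31

7.31 METs


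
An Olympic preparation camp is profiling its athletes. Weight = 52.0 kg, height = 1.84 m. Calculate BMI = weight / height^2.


height^2 = 1.84^2 = 3.3856
BMI = 52.0 / 3.3856 = 15.36 kg/m^2

15.36 kg/m^2


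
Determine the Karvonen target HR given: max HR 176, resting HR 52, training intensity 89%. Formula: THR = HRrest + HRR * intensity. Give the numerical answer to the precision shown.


HRR = HRmax - HRrest = 176 - 52 = 124
THR = 52 + 124 * 0.89
= 162.36 bpm

162.36 bpm


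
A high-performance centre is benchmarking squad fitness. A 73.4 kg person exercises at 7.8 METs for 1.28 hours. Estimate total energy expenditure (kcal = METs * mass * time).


Energy = METs * mass(kg) * time(h)
= 7.8 * 73.4 * 1.28
= 732.83 kcal

732.83 kcal


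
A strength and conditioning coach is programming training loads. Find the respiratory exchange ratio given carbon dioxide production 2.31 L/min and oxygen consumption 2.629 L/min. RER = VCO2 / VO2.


VCO2 = 2.31 L/min
VO2 = 2.629 L/min
RER = 2.31 / 2.629 = 0.8787

0.8787


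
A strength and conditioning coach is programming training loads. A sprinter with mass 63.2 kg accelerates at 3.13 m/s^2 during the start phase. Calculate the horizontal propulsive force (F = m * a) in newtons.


F = m * a
= 63.2 * 3.13
= 197.82 N

197.82 N


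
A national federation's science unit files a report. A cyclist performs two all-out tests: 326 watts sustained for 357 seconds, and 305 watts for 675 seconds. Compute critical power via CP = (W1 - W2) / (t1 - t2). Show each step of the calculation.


W1 = P1 * t1 = 326 * 357 = 116382 J
W2 = P2 * t2 = 305 * 675 = 205875 J
CP = (116382 - 205875) / (357 - 675)
= 281.42 W

281.42 W


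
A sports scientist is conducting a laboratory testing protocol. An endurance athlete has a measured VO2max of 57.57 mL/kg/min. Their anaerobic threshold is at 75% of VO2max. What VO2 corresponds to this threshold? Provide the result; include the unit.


Anaerobic threshold VO2 = VO2max * 75%
= 57.57 * 0.75
= 43.18 mL/kg/min

43.18 mL/kg/min


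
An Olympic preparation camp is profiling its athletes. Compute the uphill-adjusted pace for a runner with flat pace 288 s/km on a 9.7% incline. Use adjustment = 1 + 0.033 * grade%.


Adjustment factor = 1 + 0.033 * 9.7 = 1.3201
Grade-adjusted pace = 288 * 1.3201 = 380.19 s/km

380.19 s/km


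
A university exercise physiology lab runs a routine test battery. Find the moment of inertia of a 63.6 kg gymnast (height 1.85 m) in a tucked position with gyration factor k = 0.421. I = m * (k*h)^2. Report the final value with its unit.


Radius of gyration = 0.421 * 1.85 = 0.77885 m
I = 63.6 * 0.77885^2
= 63.6 * 0.606607
= 38.58 kg*m^2

38.58 kg*m^2


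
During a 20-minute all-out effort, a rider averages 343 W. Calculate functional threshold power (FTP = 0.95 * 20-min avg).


FTP = 0.95 * 343
= 325.85 W

325.85 W


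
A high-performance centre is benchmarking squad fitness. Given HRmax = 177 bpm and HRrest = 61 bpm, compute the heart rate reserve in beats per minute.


Heart rate reserve = maximum HR minus resting HR
HRR = 177 - 61 = 116 bpm

116 bpm


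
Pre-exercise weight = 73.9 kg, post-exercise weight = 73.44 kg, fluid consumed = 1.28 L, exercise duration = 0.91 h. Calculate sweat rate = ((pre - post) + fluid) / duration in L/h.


Weight loss = 73.9 - 73.44 = 0.46 kg (approx L)
Total sweat = 0.46 + 1.28 = 1.74 L
Sweat rate = 1.74 / 0.91 = 1.912 L/h

1.912 L/h


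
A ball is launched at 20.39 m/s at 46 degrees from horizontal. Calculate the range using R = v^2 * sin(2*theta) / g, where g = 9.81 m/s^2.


sin(2 * 46) = sin(92) = 0.999391
v^2 = 20.39^2 = 415.7521
R = 415.7521 * 0.999391 / 9.81
= 42.355 m

42.355 m


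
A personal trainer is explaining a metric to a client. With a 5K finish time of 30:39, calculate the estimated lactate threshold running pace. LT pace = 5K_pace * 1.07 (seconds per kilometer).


Race duration = 1839 s for 5 km
Average pace = 1839 / 5 = 367.8 s/km
LT pace = 367.8 * 1.07
= 393.55 s/km

393.55 s/km


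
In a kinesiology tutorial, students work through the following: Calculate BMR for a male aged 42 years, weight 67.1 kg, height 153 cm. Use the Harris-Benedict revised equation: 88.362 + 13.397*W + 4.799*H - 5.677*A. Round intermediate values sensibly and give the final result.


Substituting values:
W term = 13.397 * 67.1 = 898.9387
H term = 4.799 * 153 = 734.247
A term = 5.677 * 42 = 238.434
BMR = 1483.11 kcal/day

1483.11 kcal/day


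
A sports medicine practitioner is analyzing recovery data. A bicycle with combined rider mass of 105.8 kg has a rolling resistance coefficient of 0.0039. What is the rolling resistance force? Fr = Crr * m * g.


Fr = 0.0039 * 105.8 * 9.81
= 0.41262 * 9.81
= 4.048 N

4.048 N


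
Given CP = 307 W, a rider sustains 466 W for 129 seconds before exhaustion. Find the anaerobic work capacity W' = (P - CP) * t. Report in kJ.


Excess power = 466 - 307 = 159 W
Work above CP = 159 * 129 = 20511 J
W' = 20.511 kJ

20.511 kJ


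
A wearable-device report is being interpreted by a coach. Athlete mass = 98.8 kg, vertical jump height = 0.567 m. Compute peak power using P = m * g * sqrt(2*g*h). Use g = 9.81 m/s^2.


sqrt(2 * 9.81 * 0.567) = sqrt(11.12454) = 3.335347 m/s
P = 98.8 * 9.81 * 3.335347
= 3232.71 W

3232.71 W


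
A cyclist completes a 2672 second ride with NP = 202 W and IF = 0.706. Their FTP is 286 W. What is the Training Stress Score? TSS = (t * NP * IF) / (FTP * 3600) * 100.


t * NP * IF = 2672 * 202 * 0.706 = 381059.264
FTP * 3600 = 1029600
TSS = (381059.264 / 1029600) * 100 = 37.01

37.01 TSS


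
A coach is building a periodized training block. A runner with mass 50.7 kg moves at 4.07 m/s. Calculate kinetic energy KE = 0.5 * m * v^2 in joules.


v^2 = 4.07^2 = 16.5649
KE = 0.5 * 50.7 * 16.5649
= 419.92 J

419.92 J


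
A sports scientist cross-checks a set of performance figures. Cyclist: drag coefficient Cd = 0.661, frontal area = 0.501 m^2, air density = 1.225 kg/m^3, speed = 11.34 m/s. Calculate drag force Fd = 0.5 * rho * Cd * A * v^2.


v^2 = 11.34^2 = 128.5956
Fd = 0.5 * 1.225 * 0.661 * 0.501 * 128.5956
= 26.084 N

26.084 N


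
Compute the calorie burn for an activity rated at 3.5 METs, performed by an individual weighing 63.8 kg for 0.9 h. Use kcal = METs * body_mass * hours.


Product of METs and mass = 3.5 * 63.8 = 223.3
Total kcal = 223.3 * 0.9 = 200.97 kcal

200.97 kcal


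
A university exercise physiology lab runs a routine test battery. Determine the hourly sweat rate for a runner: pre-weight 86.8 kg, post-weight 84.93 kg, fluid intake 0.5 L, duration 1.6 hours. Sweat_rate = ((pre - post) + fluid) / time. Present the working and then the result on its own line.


Mass lost = 86.8 - 84.93 = 1.87 kg
Add fluid consumed: 1.87 + 0.5 = 2.37 L total sweat
Sweat rate = 2.37 / 1.6 = 1.481 L/h

1.481 L/h


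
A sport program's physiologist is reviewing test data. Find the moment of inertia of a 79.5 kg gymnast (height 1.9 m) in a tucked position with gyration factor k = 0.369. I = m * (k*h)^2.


Radius of gyration = 0.369 * 1.9 = 0.7011 m
I = 79.5 * 0.7011^2
= 79.5 * 0.491541
= 39.078 kg*m^2

39.078 kg*m^2


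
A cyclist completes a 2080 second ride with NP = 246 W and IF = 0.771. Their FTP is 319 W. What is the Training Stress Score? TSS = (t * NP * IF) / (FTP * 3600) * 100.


t * NP * IF = 2080 * 246 * 0.771 = 394505.28
FTP * 3600 = 1148400
TSS = (394505.28 / 1148400) * 100 = 34.35

34.35 TSS


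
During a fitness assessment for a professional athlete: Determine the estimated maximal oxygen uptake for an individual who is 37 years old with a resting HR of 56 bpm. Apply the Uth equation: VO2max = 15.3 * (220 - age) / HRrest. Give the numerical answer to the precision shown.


HRmax = 220 - 37 = 183
VO2max = 15.3 * (183 / 56)
= 15.3 * 3.2679
= 50.0 mL/kg/min

50.0 mL/kg/min


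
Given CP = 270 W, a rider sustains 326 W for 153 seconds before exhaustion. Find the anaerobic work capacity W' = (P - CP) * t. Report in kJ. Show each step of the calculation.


Excess power = 326 - 270 = 56 W
Work above CP = 56 * 153 = 8568 J
W' = 8.568 kJ

8.568 kJ


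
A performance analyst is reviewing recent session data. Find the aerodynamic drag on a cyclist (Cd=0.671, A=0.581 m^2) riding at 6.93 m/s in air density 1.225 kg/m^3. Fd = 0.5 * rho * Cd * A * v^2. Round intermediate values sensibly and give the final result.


Fd = 0.5 * 1.225 * 0.671 * 0.581 * 6.93^2
= 0.5 * 1.225 * 0.671 * 0.581 * 48.0249
= 11.468 N

11.468 N


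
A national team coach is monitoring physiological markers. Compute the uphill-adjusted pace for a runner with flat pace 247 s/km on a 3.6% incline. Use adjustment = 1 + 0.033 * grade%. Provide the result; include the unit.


Adjustment factor = 1 + 0.033 * 3.6 = 1.1188
Grade-adjusted pace = 247 * 1.1188 = 276.34 s/km

276.34 s/km


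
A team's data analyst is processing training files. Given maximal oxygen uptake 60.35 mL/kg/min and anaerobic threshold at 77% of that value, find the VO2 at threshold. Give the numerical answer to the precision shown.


Percentage as decimal = 0.77
VO2 at AT = 60.35 * 0.77 = 46.47 mL/kg/min

46.47 mL/kg/min


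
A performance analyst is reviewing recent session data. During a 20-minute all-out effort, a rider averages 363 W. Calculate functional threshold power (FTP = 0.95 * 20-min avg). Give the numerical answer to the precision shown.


FTP = 0.95 * 363
= 344.85 W

344.85 W


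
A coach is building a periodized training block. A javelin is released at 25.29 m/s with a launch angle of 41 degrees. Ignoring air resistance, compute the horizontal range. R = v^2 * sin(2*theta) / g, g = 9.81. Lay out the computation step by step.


Launch speed squared = 639.5841
sin(2 * 41 deg) = 0.990268
Range = 639.5841 * 0.990268 / 9.81
= 64.563 m

64.563 m


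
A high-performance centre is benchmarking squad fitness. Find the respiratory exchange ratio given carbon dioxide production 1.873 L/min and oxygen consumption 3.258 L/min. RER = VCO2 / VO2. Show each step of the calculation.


VCO2 = 1.873 L/min
VO2 = 3.258 L/min
RER = 1.873 / 3.258 = 0.5749

0.5749


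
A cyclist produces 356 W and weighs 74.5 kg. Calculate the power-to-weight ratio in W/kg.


P/W = power / mass
= 356 / 74.5
= 4.779 W/kg

4.779 W/kg


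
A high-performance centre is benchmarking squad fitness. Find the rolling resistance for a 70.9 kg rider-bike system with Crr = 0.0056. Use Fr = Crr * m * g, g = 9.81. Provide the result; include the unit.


m * g = 70.9 * 9.81 = 695.529 N
Fr = 0.0056 * 695.529 = 3.895 N

3.895 N


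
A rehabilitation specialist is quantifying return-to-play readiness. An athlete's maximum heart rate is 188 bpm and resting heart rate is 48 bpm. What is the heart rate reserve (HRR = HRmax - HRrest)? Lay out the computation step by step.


HRR = HRmax - HRrest
= 188 - 48
= 140 bpm

140 bpm


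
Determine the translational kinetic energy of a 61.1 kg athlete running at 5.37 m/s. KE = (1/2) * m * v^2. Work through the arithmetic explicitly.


KE = 0.5 * m * v^2
= 0.5 * 61.1 * 5.37^2
= 0.5 * 61.1 * 28.8369
= 880.97 J

880.97 J


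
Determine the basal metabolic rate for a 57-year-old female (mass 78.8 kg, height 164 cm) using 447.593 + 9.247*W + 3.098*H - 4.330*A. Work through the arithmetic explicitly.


BMR = 447.593 + 9.247*78.8 + 3.098*164 - 4.330*57
= 1437.52 kcal/day

1437.52 kcal/day


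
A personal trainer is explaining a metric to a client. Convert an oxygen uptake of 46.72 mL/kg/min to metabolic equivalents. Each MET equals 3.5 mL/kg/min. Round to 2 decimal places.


One MET = 3.5 mL/kg/min
Number of METs = 46.72 / 3.5
= 13.35 METs

13.35 METs


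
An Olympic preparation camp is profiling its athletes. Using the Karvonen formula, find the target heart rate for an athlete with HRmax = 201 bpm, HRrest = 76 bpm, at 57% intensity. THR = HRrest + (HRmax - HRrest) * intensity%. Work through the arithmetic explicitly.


HRR = 201 - 76 = 125
THR = 76 + 125 * 0.57
= 76 + 71.25
= 147.25 bpm

147.25 bpm


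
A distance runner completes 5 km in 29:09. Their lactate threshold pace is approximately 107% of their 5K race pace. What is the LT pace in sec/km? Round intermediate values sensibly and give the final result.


Convert to seconds: 29 min 9 s = 1749 s
Pace per km = 1749 / 5 = 349.8 s/km
LT pace = 349.8 * 1.07 = 374.29 s/km

374.29 s/km


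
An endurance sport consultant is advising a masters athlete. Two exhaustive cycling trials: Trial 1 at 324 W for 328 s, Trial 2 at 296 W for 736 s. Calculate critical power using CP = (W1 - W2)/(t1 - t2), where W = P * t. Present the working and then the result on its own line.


W1 = 324 * 328 = 106272 J
W2 = 296 * 736 = 217856 J
CP = (106272 - 217856) / (328 - 736)
= -111584 / -408
= 273.49 W

273.49 W


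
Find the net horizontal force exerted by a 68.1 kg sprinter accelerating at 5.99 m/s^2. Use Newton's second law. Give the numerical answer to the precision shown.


Newton's second law: F = m * a
F = 68.1 * 5.99 = 407.92 N

407.92 N


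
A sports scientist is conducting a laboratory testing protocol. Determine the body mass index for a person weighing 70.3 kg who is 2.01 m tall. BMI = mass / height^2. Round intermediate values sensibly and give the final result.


BMI = mass / height^2
= 70.3 / 2.01^2
= 70.3 / 4.0401
= 17.4 kg/m^2

17.4 kg/m^2


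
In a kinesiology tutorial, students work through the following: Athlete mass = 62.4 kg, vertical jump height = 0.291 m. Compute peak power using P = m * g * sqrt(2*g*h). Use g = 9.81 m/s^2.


sqrt(2 * 9.81 * 0.291) = sqrt(5.70942) = 2.389439 m/s
P = 62.4 * 9.81 * 2.389439
= 1462.68 W

1462.68 W


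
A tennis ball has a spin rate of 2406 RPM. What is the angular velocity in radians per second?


Convert RPM to rad/s: multiply by 2*pi and divide by 60
omega = 2406 * 2 * pi / 60
= 251.956 rad/s

251.956 rad/s


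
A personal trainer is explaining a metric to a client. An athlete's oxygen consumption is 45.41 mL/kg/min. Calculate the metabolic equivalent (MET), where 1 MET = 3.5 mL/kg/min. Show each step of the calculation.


MET = VO2 / 3.5
= 45.41 / 3.5
= 12.97 METs

12.97 METs


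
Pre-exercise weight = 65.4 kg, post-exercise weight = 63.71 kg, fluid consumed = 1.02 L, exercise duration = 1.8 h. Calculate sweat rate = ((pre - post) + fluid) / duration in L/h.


Weight loss = 65.4 - 63.71 = 1.69 kg (approx L)
Total sweat = 1.69 + 1.02 = 2.71 L
Sweat rate = 2.71 / 1.8 = 1.506 L/h

1.506 L/h


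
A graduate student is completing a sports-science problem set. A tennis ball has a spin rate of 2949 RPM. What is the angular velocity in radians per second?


Convert RPM to rad/s: multiply by 2*pi and divide by 60
omega = 2949 * 2 * pi / 60
= 308.819 rad/s

308.819 rad/s


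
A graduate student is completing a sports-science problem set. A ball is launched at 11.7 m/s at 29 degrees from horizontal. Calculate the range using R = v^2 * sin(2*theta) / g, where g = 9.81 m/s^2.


sin(2 * 29) = sin(58) = 0.848048
v^2 = 11.7^2 = 136.89
R = 136.89 * 0.848048 / 9.81
= 11.834 m

11.834 m


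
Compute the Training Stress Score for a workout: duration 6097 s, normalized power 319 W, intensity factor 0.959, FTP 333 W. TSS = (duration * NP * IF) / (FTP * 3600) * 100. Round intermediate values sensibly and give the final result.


Product = 6097 * 319 * 0.959 = 1865200.337
Base = 333 * 3600 = 1198800
TSS = 1865200.337 / 1198800 * 100 = 155.59

155.59 TSS


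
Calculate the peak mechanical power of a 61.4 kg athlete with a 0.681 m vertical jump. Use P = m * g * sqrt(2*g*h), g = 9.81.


First, sqrt(2gh) = sqrt(2 * 9.81 * 0.681)
= sqrt(13.36122) = 3.6553 m/s
Power = 61.4 * 9.81 * 3.6553 = 2201.71 W

2201.71 W


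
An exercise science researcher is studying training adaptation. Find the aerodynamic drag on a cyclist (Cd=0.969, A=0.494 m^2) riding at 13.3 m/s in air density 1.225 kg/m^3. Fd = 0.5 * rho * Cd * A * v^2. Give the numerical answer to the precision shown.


Fd = 0.5 * 1.225 * 0.969 * 0.494 * 13.3^2
= 0.5 * 1.225 * 0.969 * 0.494 * 176.89
= 51.863 N

51.863 N


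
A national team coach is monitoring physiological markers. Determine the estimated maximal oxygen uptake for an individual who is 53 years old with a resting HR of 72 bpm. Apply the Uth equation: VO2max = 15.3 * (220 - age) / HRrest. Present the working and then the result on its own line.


HRmax = 220 - 53 = 167
VO2max = 15.3 * (167 / 72)
= 15.3 * 2.3194
= 35.49 mL/kg/min

35.49 mL/kg/min


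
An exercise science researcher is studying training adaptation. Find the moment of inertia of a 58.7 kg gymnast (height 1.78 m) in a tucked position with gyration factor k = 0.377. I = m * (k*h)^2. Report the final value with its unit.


Radius of gyration = 0.377 * 1.78 = 0.67106 m
I = 58.7 * 0.67106^2
= 58.7 * 0.450322
= 26.434 kg*m^2

26.434 kg*m^2


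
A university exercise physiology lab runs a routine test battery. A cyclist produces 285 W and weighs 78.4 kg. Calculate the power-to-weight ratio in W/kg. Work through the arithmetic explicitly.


P/W = power / mass
= 285 / 78.4
= 3.635 W/kg

3.635 W/kg


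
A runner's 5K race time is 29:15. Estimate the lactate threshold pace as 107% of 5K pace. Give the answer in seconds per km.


Total race time = 29*60 + 15 = 1755 seconds
5K pace = 1755 / 5 = 351.0 sec/km
LT pace = 351.0 * 1.07 = 375.57 sec/km

375.57 s/km


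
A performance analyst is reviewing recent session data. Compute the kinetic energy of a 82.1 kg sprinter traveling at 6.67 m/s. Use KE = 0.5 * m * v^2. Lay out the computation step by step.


Velocity squared = 44.4889
KE = 0.5 * 82.1 * 44.4889 = 1826.27 J

1826.27 J


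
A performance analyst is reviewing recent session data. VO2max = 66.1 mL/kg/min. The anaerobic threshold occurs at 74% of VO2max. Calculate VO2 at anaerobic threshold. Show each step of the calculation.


AT fraction = 74 / 100 = 0.74
AT VO2 = 66.1 * 0.74
= 48.91 mL/kg/min

48.91 mL/kg/min


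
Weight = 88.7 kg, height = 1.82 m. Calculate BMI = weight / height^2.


height^2 = 1.82^2 = 3.3124
BMI = 88.7 / 3.3124 = 26.78 kg/m^2

26.78 kg/m^2


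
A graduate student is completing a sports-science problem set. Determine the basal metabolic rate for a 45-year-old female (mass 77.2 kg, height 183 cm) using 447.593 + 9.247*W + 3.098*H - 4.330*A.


BMR = 447.593 + 9.247*77.2 + 3.098*183 - 4.330*45
= 1533.55 kcal/day

1533.55 kcal/day


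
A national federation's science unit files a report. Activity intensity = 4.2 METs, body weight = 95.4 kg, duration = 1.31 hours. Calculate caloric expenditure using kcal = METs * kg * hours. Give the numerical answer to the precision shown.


kcal = 4.2 * 95.4 * 1.31
= 400.68 * 1.31
= 524.89 kcal

524.89 kcal


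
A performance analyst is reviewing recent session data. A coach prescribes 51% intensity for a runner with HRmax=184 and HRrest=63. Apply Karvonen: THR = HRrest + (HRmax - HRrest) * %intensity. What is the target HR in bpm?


Heart rate reserve = 184 - 63 = 121
Intensity fraction = 51 / 100 = 0.51
THR = 63 + 121 * 0.51 = 124.71 bpm

124.71 bpm


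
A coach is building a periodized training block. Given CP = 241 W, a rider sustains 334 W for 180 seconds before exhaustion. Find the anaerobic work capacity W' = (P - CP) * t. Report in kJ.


Excess power = 334 - 241 = 93 W
Work above CP = 93 * 180 = 16740 J
W' = 16.74 kJ

16.74 kJ


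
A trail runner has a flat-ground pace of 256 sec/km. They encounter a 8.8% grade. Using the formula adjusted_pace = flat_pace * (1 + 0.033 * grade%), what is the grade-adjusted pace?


Grade factor = 1 + 0.033 * 8.8 = 1.2904
Adjusted = 256 * 1.2904 = 330.34 sec/km

330.34 s/km


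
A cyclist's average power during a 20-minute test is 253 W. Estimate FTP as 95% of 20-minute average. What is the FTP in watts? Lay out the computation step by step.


FTP = 20-min power * 0.95
= 253 * 0.95
= 240.35 W

240.35 W


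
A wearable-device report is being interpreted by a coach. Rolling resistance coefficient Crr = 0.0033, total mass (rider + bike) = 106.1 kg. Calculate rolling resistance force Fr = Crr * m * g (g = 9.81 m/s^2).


Fr = Crr * m * g
= 0.0033 * 106.1 * 9.81
= 3.435 N

3.435 N
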